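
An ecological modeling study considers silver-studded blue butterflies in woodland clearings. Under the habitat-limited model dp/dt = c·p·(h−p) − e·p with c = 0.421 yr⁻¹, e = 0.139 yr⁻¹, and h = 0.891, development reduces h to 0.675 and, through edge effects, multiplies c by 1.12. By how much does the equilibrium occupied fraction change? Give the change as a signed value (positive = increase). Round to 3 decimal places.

Before: p* = h − e/c = 0.891 − 0.139/0.421 = 0.891 − 0.3302 = 0.5608.
After: c = 0.47152, e = 0.139, h = 0.675; p* = 0.675 − 0.139/0.47152 = 0.3802.
Δp* = 0.3802 − 0.5608 = -0.1806.

-0.181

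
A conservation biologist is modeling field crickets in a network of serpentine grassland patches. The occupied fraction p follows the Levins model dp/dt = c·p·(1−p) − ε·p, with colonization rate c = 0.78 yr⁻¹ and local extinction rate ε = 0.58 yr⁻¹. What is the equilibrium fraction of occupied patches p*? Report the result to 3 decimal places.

At equilibrium, colonization balances extinction: c·p*·(1−p*) = ε·p*.
So p* = 1 − ε/c = 1 − 0.58/0.78 = 1 − 0.7436 = 0.2564.

0.256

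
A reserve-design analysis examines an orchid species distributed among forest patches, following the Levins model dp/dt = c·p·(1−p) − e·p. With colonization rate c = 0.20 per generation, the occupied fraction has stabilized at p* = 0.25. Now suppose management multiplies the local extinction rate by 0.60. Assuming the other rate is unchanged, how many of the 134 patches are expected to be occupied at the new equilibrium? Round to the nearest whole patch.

74

Balance c(1−p*) = e gives e = 0.20×(1 − 0.25000) = 0.15000.
New p* = 1 − e/c = 1 − 0.09000/0.20000 = 0.55000.
Expected occupied = 134 × 0.55000 = 73.70 ≈ 74.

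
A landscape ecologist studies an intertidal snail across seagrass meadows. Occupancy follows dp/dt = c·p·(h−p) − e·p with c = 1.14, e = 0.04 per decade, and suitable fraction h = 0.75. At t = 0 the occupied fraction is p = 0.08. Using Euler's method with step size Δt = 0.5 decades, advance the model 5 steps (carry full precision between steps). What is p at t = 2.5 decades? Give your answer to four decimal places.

0.3181

Update rule: p ← p + [c·p·(h−p) − e·p]·Δt with Δt = 0.5.
  1  |  dp/dt·Δt = +0.028952  |  p_1 = 0.108952
  2  |  dp/dt·Δt = +0.037632  |  p_2 = 0.146584
  3  |  dp/dt·Δt = +0.047485  |  p_3 = 0.194069
  4  |  dp/dt·Δt = +0.057615  |  p_4 = 0.251684
  5  |  dp/dt·Δt = +0.066455  |  p_5 = 0.318139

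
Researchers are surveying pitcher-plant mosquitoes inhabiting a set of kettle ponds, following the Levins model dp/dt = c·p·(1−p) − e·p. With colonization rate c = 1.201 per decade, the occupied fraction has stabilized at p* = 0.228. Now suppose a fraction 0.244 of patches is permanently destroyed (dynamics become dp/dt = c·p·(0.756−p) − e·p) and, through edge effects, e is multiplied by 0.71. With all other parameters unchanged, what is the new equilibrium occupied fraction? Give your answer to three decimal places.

Balance c(1−p*) = e gives e = 1.201×(1 − 0.22800) = 0.92717.
New p* = 0.756 − e/c = 0.756 − 0.65829/1.20100 = 0.20788.

0.208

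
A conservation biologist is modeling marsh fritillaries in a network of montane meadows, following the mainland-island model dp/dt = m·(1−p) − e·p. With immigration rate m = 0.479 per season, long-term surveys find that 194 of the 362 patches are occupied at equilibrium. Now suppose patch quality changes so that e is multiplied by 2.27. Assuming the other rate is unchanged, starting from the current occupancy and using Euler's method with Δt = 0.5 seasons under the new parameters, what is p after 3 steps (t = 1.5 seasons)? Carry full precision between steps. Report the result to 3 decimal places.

Observed p* = 194/362 = 0.53591.
Balance m(1−p*) = e·p* gives e = m(1−p*)/p* = 0.479×0.46409/0.53591 = 0.41480.
Starting from p₀ = 0.53591; update p ← p + (dp/dt)·Δt with the new parameters.
p: 0.53591 → 0.39475  (Δp = -0.14116)
p: 0.39475 → 0.35386  (Δp = -0.04089)
p: 0.35386 → 0.34201  (Δp = -0.01185)

0.342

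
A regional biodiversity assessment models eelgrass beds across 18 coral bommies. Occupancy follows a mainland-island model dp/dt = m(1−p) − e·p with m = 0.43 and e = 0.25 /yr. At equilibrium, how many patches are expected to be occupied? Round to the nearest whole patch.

11

p* = m/(m+e) = 0.43/0.6800 = 0.6324.
Expected occupied patches = N × p* = 18 × 0.6324 = 11.38 ≈ 11.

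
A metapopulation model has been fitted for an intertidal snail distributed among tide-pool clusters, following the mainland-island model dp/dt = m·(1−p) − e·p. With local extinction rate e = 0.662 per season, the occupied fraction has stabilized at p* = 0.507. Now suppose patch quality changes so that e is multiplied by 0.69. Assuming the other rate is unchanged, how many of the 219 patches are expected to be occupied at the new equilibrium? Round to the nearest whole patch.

131

Balance m(1−p*) = e·p* gives m = e·p*/(1−p*) = 0.662×0.50700/0.49300 = 0.68080.
New p* = m/(m+e) = 0.68080/(0.68080+0.45678) = 0.59846.
Expected occupied = 219 × 0.59846 = 131.06 ≈ 131.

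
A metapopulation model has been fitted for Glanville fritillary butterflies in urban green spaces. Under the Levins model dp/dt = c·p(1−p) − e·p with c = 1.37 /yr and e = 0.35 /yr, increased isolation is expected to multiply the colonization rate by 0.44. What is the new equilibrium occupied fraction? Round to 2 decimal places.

0.42

Before: p* = 1 − 0.35/1.37 = 0.7445.
After the change, c = 0.6028, e = 0.35, so p* = 1 − 0.35/0.6028 = 0.4194.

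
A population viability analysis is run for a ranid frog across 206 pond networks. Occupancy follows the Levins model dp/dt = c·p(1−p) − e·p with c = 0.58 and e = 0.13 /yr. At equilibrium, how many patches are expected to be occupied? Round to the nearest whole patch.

p* = 1 − e/c = 1 − 0.13/0.58 = 0.7759.
Expected occupied patches = N × p* = 206 × 0.7759 = 159.83 ≈ 160.

160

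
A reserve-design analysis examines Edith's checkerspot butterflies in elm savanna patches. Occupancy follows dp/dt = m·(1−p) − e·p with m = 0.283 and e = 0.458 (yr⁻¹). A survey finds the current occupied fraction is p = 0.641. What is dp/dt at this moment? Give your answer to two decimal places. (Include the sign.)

-0.19

Colonization term: m·(1−p) = 0.283×0.3590 = 0.10160.
Extinction term: e·p = 0.29358.
dp/dt = 0.10160 − 0.29358 = -0.19198.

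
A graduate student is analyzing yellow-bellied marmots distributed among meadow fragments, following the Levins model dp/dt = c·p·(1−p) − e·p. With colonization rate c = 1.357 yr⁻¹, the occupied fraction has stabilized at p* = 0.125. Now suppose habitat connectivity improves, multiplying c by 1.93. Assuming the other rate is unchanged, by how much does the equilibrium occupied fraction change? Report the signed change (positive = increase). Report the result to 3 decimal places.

Balance c(1−p*) = e gives e = 1.357×(1 − 0.12500) = 1.18738.
New p* = 1 − e/c = 1 − 1.18738/2.61901 = 0.54663.
Δp* = 0.54663 − 0.12500 = +0.42163.

0.422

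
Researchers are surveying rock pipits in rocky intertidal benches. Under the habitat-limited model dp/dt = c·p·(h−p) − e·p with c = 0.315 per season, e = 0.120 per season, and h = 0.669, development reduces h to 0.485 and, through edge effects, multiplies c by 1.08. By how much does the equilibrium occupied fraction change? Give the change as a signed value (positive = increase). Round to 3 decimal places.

Before: p* = h − e/c = 0.669 − 0.120/0.315 = 0.669 − 0.3810 = 0.2880.
After: c = 0.3402, e = 0.12, h = 0.485; p* = 0.485 − 0.12/0.3402 = 0.1323.
Δp* = 0.1323 − 0.2880 = -0.1558.

-0.156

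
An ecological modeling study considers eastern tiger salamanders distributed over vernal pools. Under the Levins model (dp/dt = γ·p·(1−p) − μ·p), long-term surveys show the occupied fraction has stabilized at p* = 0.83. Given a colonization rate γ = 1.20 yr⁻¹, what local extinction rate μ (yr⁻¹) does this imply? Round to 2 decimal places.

At equilibrium γ(1−p*) = μ.
μ = 1.20 × (1 − 0.83) = 1.20 × 0.1700 = 0.2040.

0.20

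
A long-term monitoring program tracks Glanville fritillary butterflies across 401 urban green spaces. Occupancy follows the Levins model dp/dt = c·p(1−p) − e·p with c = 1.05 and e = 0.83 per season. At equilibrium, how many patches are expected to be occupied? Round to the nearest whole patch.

84

p* = 1 − e/c = 1 − 0.83/1.05 = 0.2095.
Expected occupied patches = N × p* = 401 × 0.2095 = 84.02 ≈ 84.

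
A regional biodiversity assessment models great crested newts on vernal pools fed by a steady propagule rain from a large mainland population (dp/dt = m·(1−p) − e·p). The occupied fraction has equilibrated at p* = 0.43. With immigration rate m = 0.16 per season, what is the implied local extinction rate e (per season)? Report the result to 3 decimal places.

At equilibrium m(1−p*) = e·p*, so e = m(1−p*)/p*.
e = 0.16 × 0.5700 / 0.43 = 0.2121.

0.212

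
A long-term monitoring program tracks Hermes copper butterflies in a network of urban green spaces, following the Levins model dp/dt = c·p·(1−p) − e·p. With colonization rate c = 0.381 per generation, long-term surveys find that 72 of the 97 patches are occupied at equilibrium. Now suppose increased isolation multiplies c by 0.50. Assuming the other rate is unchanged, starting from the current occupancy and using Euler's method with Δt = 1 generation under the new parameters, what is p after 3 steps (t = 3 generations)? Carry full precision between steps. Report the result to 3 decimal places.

Observed p* = 72/97 = 0.74227.
Balance c(1−p*) = e gives e = 0.381×(1 − 0.74227) = 0.09820.
Starting from p₀ = 0.74227; update p ← p + (dp/dt)·Δt with the new parameters.
t = 1: p = 0.74227 + (-0.03644) = 0.70582
t = 2: p = 0.70582 + (-0.02975) = 0.67607
t = 3: p = 0.67607 + (-0.02467) = 0.65140

0.651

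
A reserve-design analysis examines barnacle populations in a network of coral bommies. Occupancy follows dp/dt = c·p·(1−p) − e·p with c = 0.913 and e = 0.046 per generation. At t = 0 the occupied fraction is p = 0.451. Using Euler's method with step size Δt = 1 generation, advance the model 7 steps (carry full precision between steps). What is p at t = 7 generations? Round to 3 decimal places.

0.950

Update rule: p ← p + [c·p·(1−p) − e·p]·Δt with Δt = 1.
  1  |  dp/dt·Δt = +0.205312  |  p_1 = 0.656312
  2  |  dp/dt·Δt = +0.175752  |  p_2 = 0.832064
  3  |  dp/dt·Δt = +0.089302  |  p_3 = 0.921366
  4  |  dp/dt·Δt = +0.023765  |  p_4 = 0.945131
  5  |  dp/dt·Δt = +0.003871  |  p_5 = 0.949002
  6  |  dp/dt·Δt = +0.000533  |  p_6 = 0.949535
  7  |  dp/dt·Δt = +0.000071  |  p_7 = 0.949606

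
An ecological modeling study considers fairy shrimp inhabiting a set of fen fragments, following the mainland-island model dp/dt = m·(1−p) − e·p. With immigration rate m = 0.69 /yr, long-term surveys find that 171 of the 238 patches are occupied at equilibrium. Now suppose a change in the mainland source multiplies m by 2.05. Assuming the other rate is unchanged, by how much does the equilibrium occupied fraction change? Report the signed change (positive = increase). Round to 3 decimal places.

Observed p* = 171/238 = 0.71849.
Balance m(1−p*) = e·p* gives e = m(1−p*)/p* = 0.69×0.28151/0.71849 = 0.27035.
New p* = m/(m+e) = 1.41450/(1.41450+0.27035) = 0.83954.
Δp* = 0.83954 − 0.71849 = +0.12105.

0.121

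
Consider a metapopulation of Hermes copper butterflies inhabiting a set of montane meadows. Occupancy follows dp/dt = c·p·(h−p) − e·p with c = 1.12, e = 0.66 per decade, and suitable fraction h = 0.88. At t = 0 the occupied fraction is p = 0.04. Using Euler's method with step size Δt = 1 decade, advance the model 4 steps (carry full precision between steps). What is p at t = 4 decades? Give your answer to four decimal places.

Update rule: p ← p + [c·p·(h−p) − e·p]·Δt with Δt = 1.
p: 0.04000 → 0.05123  (Δp = +0.01123)
p: 0.05123 → 0.06497  (Δp = +0.01374)
p: 0.06497 → 0.08140  (Δp = +0.01643)
p: 0.08140 → 0.10048  (Δp = +0.01908)

0.1005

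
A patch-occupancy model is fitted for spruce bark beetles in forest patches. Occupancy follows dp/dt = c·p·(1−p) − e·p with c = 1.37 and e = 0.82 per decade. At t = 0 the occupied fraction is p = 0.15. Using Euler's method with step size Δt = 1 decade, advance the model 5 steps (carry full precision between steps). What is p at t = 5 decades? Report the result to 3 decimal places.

0.373

Update rule: p ← p + [c·p·(1−p) − e·p]·Δt with Δt = 1.
step 1: Δp = +0.05168, p = 0.20167
step 2: Δp = +0.05520, p = 0.25687
step 3: Δp = +0.05088, p = 0.30776
step 4: Δp = +0.03951, p = 0.34726
step 5: Δp = +0.02578, p = 0.37305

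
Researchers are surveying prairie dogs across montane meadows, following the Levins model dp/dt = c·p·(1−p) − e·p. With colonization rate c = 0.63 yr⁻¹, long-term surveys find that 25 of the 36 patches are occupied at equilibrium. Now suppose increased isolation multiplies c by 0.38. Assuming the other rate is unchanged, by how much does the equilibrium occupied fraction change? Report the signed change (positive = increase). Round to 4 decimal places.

Observed p* = 25/36 = 0.69444.
Balance c(1−p*) = e gives e = 0.63×(1 − 0.69444) = 0.19250.
New p* = 1 − e/c = 1 − 0.19250/0.23940 = 0.19591.
Δp* = 0.19591 − 0.69444 = -0.49853.

-0.4985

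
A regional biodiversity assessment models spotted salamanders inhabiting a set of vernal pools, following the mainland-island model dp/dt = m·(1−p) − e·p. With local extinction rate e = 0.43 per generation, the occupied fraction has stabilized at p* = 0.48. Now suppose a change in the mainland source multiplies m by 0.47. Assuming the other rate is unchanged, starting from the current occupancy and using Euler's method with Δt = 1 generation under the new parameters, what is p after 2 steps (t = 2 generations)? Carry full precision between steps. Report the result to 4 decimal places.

Balance m(1−p*) = e·p* gives m = e·p*/(1−p*) = 0.43×0.48000/0.52000 = 0.39692.
Starting from p₀ = 0.48000; update p ← p + (dp/dt)·Δt with the new parameters.
p: 0.48000 → 0.37061  (Δp = -0.10939)
p: 0.37061 → 0.32866  (Δp = -0.04195)

0.3287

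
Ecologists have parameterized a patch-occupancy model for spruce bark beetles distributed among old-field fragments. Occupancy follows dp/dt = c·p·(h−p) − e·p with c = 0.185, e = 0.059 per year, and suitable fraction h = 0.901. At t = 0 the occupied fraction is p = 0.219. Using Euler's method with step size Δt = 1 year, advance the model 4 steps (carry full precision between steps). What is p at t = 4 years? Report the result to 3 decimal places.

Update rule: p ← p + [c·p·(h−p) − e·p]·Δt with Δt = 1.
step 1: Δp = +0.01471, p = 0.23371
step 2: Δp = +0.01506, p = 0.24877
step 3: Δp = +0.01534, p = 0.26411
step 4: Δp = +0.01554, p = 0.27965

0.280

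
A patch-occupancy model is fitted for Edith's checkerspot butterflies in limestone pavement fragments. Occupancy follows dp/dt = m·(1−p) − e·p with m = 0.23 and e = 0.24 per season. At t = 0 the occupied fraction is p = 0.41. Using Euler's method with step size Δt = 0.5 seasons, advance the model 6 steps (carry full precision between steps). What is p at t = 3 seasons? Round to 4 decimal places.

Update rule: p ← p + [m·(1−p) − e·p]·Δt with Δt = 0.5.
p: 0.41000 → 0.42865  (Δp = +0.01865)
p: 0.42865 → 0.44292  (Δp = +0.01427)
p: 0.44292 → 0.45383  (Δp = +0.01091)
p: 0.45383 → 0.46218  (Δp = +0.00835)
p: 0.46218 → 0.46857  (Δp = +0.00639)
p: 0.46857 → 0.47346  (Δp = +0.00489)

0.4735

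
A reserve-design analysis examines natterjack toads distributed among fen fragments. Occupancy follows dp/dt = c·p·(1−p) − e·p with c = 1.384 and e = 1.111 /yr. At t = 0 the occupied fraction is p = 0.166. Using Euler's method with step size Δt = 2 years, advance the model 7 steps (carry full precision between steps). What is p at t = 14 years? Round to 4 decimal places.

Update rule: p ← p + [c·p·(1−p) − e·p]·Δt with Δt = 2.
step 1: Δp = +0.01436, p = 0.18036
step 2: Δp = +0.00843, p = 0.18879
step 3: Δp = +0.00442, p = 0.19322
step 4: Δp = +0.00216, p = 0.19538
step 5: Δp = +0.00102, p = 0.19639
step 6: Δp = +0.00047, p = 0.19686
step 7: Δp = +0.00021, p = 0.19708

0.1971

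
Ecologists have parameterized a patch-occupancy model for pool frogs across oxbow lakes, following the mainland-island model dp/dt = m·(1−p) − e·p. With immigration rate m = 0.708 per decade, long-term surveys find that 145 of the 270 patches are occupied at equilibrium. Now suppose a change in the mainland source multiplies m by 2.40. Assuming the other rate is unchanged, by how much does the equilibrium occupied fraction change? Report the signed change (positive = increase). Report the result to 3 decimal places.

Observed p* = 145/270 = 0.53704.
Balance m(1−p*) = e·p* gives e = m(1−p*)/p* = 0.708×0.46296/0.53704 = 0.61034.
New p* = m/(m+e) = 1.69920/(1.69920+0.61034) = 0.73573.
Δp* = 0.73573 − 0.53704 = +0.19869.

0.199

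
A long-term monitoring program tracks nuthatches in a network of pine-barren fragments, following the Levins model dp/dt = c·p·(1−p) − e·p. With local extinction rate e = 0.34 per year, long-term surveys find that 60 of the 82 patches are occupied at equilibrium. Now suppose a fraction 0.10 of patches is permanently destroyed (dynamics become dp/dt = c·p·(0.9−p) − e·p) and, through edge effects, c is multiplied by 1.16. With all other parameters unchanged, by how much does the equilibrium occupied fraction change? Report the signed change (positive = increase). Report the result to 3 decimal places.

-0.063

Observed p* = 60/82 = 0.73171.
Balance c(1−p*) = e gives c = e/(1 − 0.73171) = 0.34/0.26829 = 1.26729.
New p* = 0.9 − e/c = 0.9 − 0.34000/1.47006 = 0.66872.
Δp* = 0.66872 − 0.73171 = -0.06299.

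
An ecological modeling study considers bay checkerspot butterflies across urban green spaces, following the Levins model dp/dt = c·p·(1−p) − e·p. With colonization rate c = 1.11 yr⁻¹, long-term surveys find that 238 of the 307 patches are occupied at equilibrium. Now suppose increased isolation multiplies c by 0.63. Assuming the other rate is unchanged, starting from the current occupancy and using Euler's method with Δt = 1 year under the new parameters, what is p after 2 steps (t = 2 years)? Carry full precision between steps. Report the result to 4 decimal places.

0.6739

Observed p* = 238/307 = 0.77524.
Balance c(1−p*) = e gives e = 1.11×(1 − 0.77524) = 0.24948.
Starting from p₀ = 0.77524; update p ← p + (dp/dt)·Δt with the new parameters.
t = 1: p = 0.77524 + (-0.07156) = 0.70368
t = 2: p = 0.70368 + (-0.02974) = 0.67394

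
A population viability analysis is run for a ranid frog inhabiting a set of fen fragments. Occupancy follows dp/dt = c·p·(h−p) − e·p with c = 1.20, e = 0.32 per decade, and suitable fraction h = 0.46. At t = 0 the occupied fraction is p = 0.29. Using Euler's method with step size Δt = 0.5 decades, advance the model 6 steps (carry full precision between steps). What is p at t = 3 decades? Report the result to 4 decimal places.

Update rule: p ← p + [c·p·(h−p) − e·p]·Δt with Δt = 0.5.
p: 0.29000 → 0.27318  (Δp = -0.01682)
p: 0.27318 → 0.26009  (Δp = -0.01309)
p: 0.26009 → 0.24967  (Δp = -0.01042)
p: 0.24967 → 0.24123  (Δp = -0.00844)
p: 0.24123 → 0.23430  (Δp = -0.00693)
p: 0.23430 → 0.22854  (Δp = -0.00576)

0.2285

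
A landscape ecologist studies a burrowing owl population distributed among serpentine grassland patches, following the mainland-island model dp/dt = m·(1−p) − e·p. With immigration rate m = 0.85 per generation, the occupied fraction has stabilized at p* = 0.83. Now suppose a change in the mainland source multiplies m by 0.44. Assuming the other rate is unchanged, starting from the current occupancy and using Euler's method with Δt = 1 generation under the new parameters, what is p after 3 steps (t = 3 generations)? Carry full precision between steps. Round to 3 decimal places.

Balance m(1−p*) = e·p* gives e = m(1−p*)/p* = 0.85×0.17000/0.83000 = 0.17410.
Starting from p₀ = 0.83000; update p ← p + (dp/dt)·Δt with the new parameters.
p: 0.83000 → 0.74908  (Δp = -0.08092)
p: 0.74908 → 0.71251  (Δp = -0.03657)
p: 0.71251 → 0.69599  (Δp = -0.01653)

0.696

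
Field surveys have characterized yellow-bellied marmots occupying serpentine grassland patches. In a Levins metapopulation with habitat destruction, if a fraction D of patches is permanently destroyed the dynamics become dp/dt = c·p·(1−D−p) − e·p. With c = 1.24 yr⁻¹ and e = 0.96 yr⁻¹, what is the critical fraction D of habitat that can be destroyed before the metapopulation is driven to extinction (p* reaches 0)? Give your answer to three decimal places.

The nontrivial equilibrium is p* = (1−D) − e/c; extinction occurs when this hits zero.
So D_crit = 1 − e/c = 1 − 0.96/1.24 = 1 − 0.7742 = 0.2258.
Note this equals the original equilibrium occupancy — the Levins extinction-debt result.

0.226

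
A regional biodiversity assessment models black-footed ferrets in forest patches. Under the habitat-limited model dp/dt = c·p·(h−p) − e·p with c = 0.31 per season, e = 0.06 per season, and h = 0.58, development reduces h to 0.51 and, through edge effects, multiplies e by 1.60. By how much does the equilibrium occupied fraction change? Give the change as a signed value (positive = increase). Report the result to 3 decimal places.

-0.186

Before: p* = h − e/c = 0.58 − 0.06/0.31 = 0.58 − 0.1935 = 0.3865.
After: c = 0.31, e = 0.096, h = 0.51; p* = 0.51 − 0.096/0.31 = 0.2003.
Δp* = 0.2003 − 0.3865 = -0.1861.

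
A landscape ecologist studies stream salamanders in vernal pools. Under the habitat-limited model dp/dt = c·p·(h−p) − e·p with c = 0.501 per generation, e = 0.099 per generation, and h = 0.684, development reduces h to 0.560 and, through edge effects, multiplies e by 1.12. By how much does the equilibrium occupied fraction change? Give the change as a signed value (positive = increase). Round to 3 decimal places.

-0.148

Before: p* = h − e/c = 0.684 − 0.099/0.501 = 0.684 − 0.1976 = 0.4864.
After: c = 0.501, e = 0.11088, h = 0.560; p* = 0.560 − 0.11088/0.501 = 0.3387.
Δp* = 0.3387 − 0.4864 = -0.1477.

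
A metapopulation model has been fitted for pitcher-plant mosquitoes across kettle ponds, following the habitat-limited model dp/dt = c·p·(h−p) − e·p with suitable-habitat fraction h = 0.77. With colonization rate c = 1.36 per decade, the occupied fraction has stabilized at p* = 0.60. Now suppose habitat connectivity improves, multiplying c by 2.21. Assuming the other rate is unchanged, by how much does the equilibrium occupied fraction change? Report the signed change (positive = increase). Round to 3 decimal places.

0.093

Balance c(h−p*) = e gives e = 1.36×(0.77 − 0.60000) = 0.23120.
New p* = 0.77 − e/c = 0.77 − 0.23120/3.00560 = 0.69308.
Δp* = 0.69308 − 0.60000 = +0.09308.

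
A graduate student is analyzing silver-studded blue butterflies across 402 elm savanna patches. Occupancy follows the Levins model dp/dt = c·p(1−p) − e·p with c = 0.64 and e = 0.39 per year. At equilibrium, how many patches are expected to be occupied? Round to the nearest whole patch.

p* = 1 − e/c = 1 − 0.39/0.64 = 0.3906.
Expected occupied patches = N × p* = 402 × 0.3906 = 157.03 ≈ 157.

157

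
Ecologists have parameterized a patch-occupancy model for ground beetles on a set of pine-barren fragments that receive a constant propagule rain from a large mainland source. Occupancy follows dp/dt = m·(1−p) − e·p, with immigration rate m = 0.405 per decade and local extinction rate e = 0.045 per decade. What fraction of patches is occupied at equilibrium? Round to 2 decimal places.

Setting dp/dt = 0: m − m·p* = e·p*, so m = (m+e)·p*.
p* = m/(m+e) = 0.405/(0.405+0.045) = 0.405/0.4500 = 0.9000.

0.90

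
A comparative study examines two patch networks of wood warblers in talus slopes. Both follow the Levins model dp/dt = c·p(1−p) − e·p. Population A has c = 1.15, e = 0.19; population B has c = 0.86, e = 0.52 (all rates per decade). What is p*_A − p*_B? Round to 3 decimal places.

0.439

A: p*_A = 1 − 0.19/1.15 = 0.8348.
B: p*_B = 1 − 0.52/0.86 = 0.3953.
p*_A − p*_B = 0.8348 − 0.3953 = 0.4394.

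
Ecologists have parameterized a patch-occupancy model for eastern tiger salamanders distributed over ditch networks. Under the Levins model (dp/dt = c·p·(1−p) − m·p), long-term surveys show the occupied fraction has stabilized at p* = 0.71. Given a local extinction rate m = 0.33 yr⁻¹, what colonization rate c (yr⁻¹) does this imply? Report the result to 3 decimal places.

At equilibrium c(1−p*) = m, so c = m/(1−p*).
c = 0.33/(1 − 0.71) = 0.33/0.2900 = 1.1379.

1.138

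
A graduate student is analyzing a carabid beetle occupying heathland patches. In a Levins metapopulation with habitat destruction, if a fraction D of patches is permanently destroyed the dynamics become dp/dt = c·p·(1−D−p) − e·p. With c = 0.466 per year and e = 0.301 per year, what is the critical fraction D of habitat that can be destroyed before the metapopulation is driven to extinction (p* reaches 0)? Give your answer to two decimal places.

0.35

The nontrivial equilibrium is p* = (1−D) − e/c; extinction occurs when this hits zero.
So D_crit = 1 − e/c = 1 − 0.301/0.466 = 1 − 0.6459 = 0.3541.
This equals the undisturbed p*, a classic result of Lande's extension.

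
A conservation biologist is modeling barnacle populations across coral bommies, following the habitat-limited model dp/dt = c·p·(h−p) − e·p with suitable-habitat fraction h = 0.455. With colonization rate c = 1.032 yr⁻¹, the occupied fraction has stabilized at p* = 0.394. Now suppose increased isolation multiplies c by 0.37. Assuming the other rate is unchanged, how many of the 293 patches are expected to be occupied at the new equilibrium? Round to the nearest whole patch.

Balance c(h−p*) = e gives e = 1.032×(0.455 − 0.39400) = 0.06295.
New p* = 0.455 − e/c = 0.455 − 0.06295/0.38184 = 0.29014.
Expected occupied = 293 × 0.29014 = 85.01 ≈ 85.

85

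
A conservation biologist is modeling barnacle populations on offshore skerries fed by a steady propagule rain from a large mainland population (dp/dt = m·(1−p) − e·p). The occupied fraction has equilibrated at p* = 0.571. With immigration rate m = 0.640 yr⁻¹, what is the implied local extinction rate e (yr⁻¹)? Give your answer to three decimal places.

At equilibrium m(1−p*) = e·p*, so e = m(1−p*)/p*.
e = 0.640 × 0.4290 / 0.571 = 0.4808.

0.481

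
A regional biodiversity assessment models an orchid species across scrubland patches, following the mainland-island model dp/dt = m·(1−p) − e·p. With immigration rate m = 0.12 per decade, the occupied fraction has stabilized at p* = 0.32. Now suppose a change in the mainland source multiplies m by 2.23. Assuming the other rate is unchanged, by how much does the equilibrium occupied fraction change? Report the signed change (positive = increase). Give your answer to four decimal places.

0.1921

Balance m(1−p*) = e·p* gives e = m(1−p*)/p* = 0.12×0.68000/0.32000 = 0.25500.
New p* = m/(m+e) = 0.26760/(0.26760+0.25500) = 0.51206.
Δp* = 0.51206 − 0.32000 = +0.19206.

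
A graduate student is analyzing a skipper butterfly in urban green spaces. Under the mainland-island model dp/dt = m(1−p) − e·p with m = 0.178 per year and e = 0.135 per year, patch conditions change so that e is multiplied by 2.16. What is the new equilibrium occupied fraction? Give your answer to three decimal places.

Before: p* = 0.178/(0.178+0.135) = 0.5687.
After: m = 0.178, e = 0.2916; p* = 0.178/0.4696 = 0.3790.

0.379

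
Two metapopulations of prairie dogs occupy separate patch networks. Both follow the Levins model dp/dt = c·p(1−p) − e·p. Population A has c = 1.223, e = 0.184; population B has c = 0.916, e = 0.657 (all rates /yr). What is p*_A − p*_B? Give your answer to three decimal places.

A: p*_A = 1 − 0.184/1.223 = 0.8496.
B: p*_B = 1 − 0.657/0.916 = 0.2828.
p*_A − p*_B = 0.8496 − 0.2828 = 0.5668.

0.567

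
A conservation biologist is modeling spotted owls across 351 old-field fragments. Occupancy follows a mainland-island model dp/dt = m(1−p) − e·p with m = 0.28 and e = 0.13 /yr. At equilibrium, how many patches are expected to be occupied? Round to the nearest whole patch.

240

p* = m/(m+e) = 0.28/0.4100 = 0.6829.
Expected occupied patches = N × p* = 351 × 0.6829 = 239.71 ≈ 240.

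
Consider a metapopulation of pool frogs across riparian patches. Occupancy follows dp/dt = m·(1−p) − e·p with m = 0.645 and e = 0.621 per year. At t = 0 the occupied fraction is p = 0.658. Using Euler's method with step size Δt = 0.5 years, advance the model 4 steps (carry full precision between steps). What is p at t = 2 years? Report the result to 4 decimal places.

Update rule: p ← p + [m·(1−p) − e·p]·Δt with Δt = 0.5.
  1  |  dp/dt·Δt = -0.094014  |  p_1 = 0.563986
  2  |  dp/dt·Δt = -0.034503  |  p_2 = 0.529483
  3  |  dp/dt·Δt = -0.012663  |  p_3 = 0.516820
  4  |  dp/dt·Δt = -0.004647  |  p_4 = 0.512173

0.5122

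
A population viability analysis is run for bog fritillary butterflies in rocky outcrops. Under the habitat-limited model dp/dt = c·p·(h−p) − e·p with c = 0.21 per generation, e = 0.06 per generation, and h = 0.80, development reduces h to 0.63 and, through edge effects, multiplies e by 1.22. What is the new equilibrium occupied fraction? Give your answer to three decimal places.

Before: p* = h − e/c = 0.80 − 0.06/0.21 = 0.80 − 0.2857 = 0.5143.
After: c = 0.21, e = 0.0732, h = 0.63; p* = 0.63 − 0.0732/0.21 = 0.2814.

0.281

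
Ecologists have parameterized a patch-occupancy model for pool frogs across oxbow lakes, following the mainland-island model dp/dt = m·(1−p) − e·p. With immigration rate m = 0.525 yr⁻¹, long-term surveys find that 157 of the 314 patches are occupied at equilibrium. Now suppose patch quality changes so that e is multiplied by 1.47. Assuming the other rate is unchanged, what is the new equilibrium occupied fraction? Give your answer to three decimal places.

0.405

Observed p* = 157/314 = 0.50000.
Balance m(1−p*) = e·p* gives e = m(1−p*)/p* = 0.525×0.50000/0.50000 = 0.52500.
New p* = m/(m+e) = 0.52500/(0.52500+0.77175) = 0.40486.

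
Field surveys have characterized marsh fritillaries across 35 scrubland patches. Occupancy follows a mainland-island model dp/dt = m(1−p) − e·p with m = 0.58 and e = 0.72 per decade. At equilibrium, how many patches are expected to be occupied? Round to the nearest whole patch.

p* = m/(m+e) = 0.58/1.3000 = 0.4462.
Expected occupied patches = N × p* = 35 × 0.4462 = 15.62 ≈ 16.

16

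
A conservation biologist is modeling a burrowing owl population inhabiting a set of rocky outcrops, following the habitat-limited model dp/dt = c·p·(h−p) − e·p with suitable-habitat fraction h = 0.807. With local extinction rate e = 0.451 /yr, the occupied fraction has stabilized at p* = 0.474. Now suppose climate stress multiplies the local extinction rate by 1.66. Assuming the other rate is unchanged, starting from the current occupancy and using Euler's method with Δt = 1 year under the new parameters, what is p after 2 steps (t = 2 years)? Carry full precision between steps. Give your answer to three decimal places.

Balance c(h−p*) = e gives c = e/(0.807 − 0.47400) = 0.451/0.33300 = 1.35435.
Starting from p₀ = 0.47400; update p ← p + (dp/dt)·Δt with the new parameters.
t = 1: p = 0.47400 + (-0.14109) = 0.33291
t = 2: p = 0.33291 + (-0.03548) = 0.29743

0.297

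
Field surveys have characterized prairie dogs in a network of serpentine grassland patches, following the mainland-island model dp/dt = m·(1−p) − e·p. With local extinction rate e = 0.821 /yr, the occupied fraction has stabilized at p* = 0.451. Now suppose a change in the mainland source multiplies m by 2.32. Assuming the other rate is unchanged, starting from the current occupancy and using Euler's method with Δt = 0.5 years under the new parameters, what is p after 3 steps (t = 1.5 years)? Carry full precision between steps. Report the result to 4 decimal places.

0.6573

Balance m(1−p*) = e·p* gives m = e·p*/(1−p*) = 0.821×0.45100/0.54900 = 0.67445.
Starting from p₀ = 0.45100; update p ← p + (dp/dt)·Δt with the new parameters.
step 1: Δp = +0.24438, p = 0.69538
step 2: Δp = -0.04713, p = 0.64825
step 3: Δp = +0.00909, p = 0.65734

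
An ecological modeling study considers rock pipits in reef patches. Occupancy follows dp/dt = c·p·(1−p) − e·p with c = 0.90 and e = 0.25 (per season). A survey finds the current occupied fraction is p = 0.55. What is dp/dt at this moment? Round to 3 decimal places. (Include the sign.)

Colonization term: c·p·(1−p) = 0.90×0.55×0.4500 = 0.22275.
Extinction term: e·p = 0.13750.
dp/dt = 0.22275 − 0.13750 = 0.08525.

0.085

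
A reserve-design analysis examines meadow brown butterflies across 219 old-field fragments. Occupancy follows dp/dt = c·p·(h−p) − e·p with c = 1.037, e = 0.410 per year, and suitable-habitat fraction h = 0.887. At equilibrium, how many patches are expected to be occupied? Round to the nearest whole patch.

p* = h − e/c = 0.887 − 0.3954 = 0.4916.
Expected occupied patches = N × p* = 219 × 0.4916 = 107.67 ≈ 108.

108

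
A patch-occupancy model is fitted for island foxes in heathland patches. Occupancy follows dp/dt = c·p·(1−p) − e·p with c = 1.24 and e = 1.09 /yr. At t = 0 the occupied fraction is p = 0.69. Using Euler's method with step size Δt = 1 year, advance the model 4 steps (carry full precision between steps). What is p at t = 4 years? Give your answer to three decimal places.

0.159

Update rule: p ← p + [c·p·(1−p) − e·p]·Δt with Δt = 1.
step 1: Δp = -0.48686, p = 0.20314
step 2: Δp = -0.02070, p = 0.18244
step 3: Δp = -0.01391, p = 0.16853
step 4: Δp = -0.00994, p = 0.15859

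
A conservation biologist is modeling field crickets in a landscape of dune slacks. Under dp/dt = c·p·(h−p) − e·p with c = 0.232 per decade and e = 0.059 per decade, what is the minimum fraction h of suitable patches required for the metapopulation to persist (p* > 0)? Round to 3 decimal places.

0.254

p* = h − e/c is positive only when h > e/c.
h_min = e/c = 0.059/0.232 = 0.2543.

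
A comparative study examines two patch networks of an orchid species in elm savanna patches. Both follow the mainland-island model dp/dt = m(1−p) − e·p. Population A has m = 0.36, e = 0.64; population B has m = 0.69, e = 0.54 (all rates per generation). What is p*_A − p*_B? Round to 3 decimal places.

-0.201

A: p*_A = m/(m+e) = 0.36/1.0000 = 0.3600.
B: p*_B = 0.69/1.2300 = 0.5610.
p*_A − p*_B = 0.3600 − 0.5610 = -0.2010.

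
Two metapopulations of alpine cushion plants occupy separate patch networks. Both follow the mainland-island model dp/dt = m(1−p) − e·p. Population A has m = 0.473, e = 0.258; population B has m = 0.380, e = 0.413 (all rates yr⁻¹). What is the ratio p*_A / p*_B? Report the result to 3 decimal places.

A: p*_A = m/(m+e) = 0.473/0.7310 = 0.6471.
B: p*_B = 0.380/0.7930 = 0.4792.
p*_A / p*_B = 0.6471/0.4792 = 1.3503.

1.350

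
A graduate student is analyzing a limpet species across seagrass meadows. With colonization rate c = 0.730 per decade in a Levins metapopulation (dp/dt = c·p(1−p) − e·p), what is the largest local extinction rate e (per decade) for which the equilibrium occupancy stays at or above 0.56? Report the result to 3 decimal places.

1 − e/c ≥ 0.56 ⇒ e ≤ c(1 − 0.56) = 0.730 × 0.4400.
e_max = 0.3212.

0.321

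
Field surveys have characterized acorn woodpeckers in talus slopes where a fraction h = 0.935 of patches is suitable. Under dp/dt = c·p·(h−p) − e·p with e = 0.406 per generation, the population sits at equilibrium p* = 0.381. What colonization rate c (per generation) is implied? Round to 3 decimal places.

At equilibrium c(h−p*) = e, so c = e/(h−p*).
c = 0.406/(0.935 − 0.381) = 0.406/0.5540 = 0.7329.

0.733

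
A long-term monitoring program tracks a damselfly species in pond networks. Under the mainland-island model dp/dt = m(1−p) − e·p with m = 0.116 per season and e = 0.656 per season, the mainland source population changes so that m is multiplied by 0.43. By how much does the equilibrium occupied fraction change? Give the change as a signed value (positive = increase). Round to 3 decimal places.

-0.080

Before: p* = 0.116/(0.116+0.656) = 0.1503.
After: m = 0.04988, e = 0.656; p* = 0.04988/0.7059 = 0.0707.
Δp* = 0.0707 − 0.1503 = -0.0796.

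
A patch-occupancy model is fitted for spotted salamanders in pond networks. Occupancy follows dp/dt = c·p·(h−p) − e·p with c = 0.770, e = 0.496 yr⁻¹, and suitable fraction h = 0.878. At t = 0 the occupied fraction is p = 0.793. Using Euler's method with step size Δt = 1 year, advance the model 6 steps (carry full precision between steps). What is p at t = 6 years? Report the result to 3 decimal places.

0.278

Update rule: p ← p + [c·p·(h−p) − e·p]·Δt with Δt = 1.
  1  |  dp/dt·Δt = -0.341426  |  p_1 = 0.451574
  2  |  dp/dt·Δt = -0.075707  |  p_2 = 0.375867
  3  |  dp/dt·Δt = -0.041104  |  p_3 = 0.334763
  4  |  dp/dt·Δt = -0.026014  |  p_4 = 0.308749
  5  |  dp/dt·Δt = -0.017808  |  p_5 = 0.290942
  6  |  dp/dt·Δt = -0.012791  |  p_6 = 0.278150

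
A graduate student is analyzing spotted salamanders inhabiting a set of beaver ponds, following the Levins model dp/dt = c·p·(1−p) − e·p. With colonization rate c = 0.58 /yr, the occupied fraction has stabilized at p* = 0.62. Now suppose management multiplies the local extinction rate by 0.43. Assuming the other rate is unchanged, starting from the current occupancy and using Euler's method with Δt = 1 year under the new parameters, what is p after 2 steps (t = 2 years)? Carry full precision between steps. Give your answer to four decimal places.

Balance c(1−p*) = e gives e = 0.58×(1 − 0.62000) = 0.22040.
Starting from p₀ = 0.62000; update p ← p + (dp/dt)·Δt with the new parameters.
step 1: Δp = +0.07789, p = 0.69789
step 2: Δp = +0.05615, p = 0.75404

0.7540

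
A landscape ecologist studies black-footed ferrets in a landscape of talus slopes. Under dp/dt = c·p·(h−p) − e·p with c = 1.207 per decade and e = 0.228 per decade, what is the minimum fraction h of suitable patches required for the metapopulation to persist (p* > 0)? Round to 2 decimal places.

0.19

p* = h − e/c is positive only when h > e/c.
h_min = e/c = 0.228/1.207 = 0.1889.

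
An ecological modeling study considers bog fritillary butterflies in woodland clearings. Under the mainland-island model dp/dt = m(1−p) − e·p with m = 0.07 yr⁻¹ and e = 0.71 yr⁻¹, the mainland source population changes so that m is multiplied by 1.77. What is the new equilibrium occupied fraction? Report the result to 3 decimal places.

Before: p* = 0.07/(0.07+0.71) = 0.0897.
After: m = 0.1239, e = 0.71; p* = 0.1239/0.8339 = 0.1486.

0.149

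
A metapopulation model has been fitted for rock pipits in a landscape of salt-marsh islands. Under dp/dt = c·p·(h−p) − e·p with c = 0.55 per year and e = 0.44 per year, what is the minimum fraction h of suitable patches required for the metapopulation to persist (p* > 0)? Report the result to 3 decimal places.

0.800

p* = h − e/c is positive only when h > e/c.
h_min = e/c = 0.44/0.55 = 0.8000.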